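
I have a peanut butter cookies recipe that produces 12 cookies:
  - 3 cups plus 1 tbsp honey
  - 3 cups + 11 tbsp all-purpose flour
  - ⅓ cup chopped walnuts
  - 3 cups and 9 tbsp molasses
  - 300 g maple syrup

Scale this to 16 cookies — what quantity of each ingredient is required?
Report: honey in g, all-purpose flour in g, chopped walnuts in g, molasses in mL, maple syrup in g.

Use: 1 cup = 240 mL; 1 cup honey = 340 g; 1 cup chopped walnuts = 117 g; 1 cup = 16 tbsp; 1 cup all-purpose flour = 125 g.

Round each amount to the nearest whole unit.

honey: 1388 g; all-purpose flour: 615 g; chopped walnuts: 52 g; molasses: 1140 mL; maple syrup: 400 g

Scaling factor: 16/12 = 4/3.
honey: (3 cup + 1 tbsp = 3.0625 cup) × 4/3 × 340 g/cup ≈ 1388 g
all-purpose flour: (3 cup + 11 tbsp = 3.6875 cup) × 4/3 × 125 g/cup ≈ 615 g
chopped walnuts: 1/3 cup × 4/3 × 117 g/cup = 52 g
molasses: (3 cup + 9 tbsp = 3.5625 cup) × 4/3 × 240 mL/cup = 1140 mL
maple syrup: 300 g × 4/3 = 400 g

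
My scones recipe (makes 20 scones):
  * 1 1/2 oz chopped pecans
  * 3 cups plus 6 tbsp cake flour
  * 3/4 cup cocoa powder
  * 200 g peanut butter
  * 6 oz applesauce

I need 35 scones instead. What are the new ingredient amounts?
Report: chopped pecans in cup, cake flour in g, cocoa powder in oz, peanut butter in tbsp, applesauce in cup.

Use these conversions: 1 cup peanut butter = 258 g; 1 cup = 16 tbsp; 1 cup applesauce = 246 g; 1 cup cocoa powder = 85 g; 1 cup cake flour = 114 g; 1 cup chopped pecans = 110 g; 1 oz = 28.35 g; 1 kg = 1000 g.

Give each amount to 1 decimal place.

chopped pecans: 0.7 cup; cake flour: 673.3 g; cocoa powder: 3.9 oz; peanut butter: 21.7 tbsp; applesauce: 1.2 cup

Scaling factor: 35/20 = 7/4 = 1.75.
chopped pecans: 1.5 oz × 7/4 × 28.35 g/oz ÷ 110 g/cup ≈ 0.7 cup
cake flour: (3 cup + 6 tbsp = 3.375 cup) × 7/4 × 114 g/cup ≈ 673.3 g
cocoa powder: 0.75 cup × 7/4 × 85 g/cup ÷ 28.35 g/oz ≈ 3.9 oz
peanut butter: 200 g × 7/4 ÷ 258 g/cup × 16 tbsp/cup ≈ 21.7 tbsp
applesauce: 6 oz × 7/4 × 28.35 g/oz ÷ 246 g/cup ≈ 1.2 cup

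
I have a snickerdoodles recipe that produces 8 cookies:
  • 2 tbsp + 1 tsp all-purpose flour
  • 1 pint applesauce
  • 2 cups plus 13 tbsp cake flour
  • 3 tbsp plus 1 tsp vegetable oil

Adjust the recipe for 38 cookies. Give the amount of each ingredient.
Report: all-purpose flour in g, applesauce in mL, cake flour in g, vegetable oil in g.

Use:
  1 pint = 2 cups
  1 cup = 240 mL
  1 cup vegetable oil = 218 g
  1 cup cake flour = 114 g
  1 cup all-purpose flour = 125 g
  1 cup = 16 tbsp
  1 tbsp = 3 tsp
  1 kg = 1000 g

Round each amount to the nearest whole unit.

all-purpose flour: 87 g; applesauce: 2280 mL; cake flour: 1523 g; vegetable oil: 216 g

Scaling factor: 38/8 = 19/4 = 4.75.
all-purpose flour: (2 tbsp + 1 tsp = 7/3 tbsp) × 19/4 ÷ 16 tbsp/cup × 125 g/cup ≈ 87 g
applesauce: 1 pint × 19/4 × 2 cup/pint × 240 mL/cup = 2280 mL
cake flour: (2 cup + 13 tbsp = 2.8125 cup) × 19/4 × 114 g/cup ≈ 1523 g
vegetable oil: (3 tbsp + 1 tsp = 10/3 tbsp) × 19/4 ÷ 16 tbsp/cup × 218 g/cup ≈ 216 g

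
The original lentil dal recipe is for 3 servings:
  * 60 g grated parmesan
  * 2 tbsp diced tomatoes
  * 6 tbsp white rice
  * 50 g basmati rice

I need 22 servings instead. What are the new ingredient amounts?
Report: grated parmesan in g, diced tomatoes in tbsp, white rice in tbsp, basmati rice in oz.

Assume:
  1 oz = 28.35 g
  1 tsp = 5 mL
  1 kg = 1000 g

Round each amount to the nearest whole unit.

Scaling factor: 22/3.
grated parmesan: 60 g × 22/3 = 440 g
diced tomatoes: 2 tbsp × 22/3 ≈ 15 tbsp
white rice: 6 tbsp × 22/3 = 44 tbsp
basmati rice: 50 g × 22/3 ÷ 28.35 g/oz ≈ 13 oz

grated parmesan: 440 g; diced tomatoes: 15 tbsp; white rice: 44 tbsp; basmati rice: 13 oz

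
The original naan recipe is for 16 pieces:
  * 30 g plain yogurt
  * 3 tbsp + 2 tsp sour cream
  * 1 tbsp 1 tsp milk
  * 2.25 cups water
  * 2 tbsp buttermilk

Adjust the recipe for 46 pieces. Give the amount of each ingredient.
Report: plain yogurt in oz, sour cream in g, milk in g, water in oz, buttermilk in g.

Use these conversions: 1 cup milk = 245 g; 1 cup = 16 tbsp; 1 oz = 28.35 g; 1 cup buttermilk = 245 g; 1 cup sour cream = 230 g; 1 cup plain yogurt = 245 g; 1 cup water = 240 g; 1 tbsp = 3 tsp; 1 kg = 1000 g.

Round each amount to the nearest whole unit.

plain yogurt: 3 oz; sour cream: 152 g; milk: 59 g; water: 55 oz; buttermilk: 88 g

Scaling factor: 46/16 = 23/8 = 2.875.
plain yogurt: 30 g × 23/8 ÷ 28.35 g/oz ≈ 3 oz
sour cream: (3 tbsp + 2 tsp = 11/3 tbsp) × 23/8 ÷ 16 tbsp/cup × 230 g/cup ≈ 152 g
milk: (1 tbsp + 1 tsp = 4/3 tbsp) × 23/8 ÷ 16 tbsp/cup × 245 g/cup ≈ 59 g
water: 2.25 cup × 23/8 × 240 g/cup ÷ 28.35 g/oz ≈ 55 oz
buttermilk: 2 tbsp × 23/8 ÷ 16 tbsp/cup × 245 g/cup ≈ 88 g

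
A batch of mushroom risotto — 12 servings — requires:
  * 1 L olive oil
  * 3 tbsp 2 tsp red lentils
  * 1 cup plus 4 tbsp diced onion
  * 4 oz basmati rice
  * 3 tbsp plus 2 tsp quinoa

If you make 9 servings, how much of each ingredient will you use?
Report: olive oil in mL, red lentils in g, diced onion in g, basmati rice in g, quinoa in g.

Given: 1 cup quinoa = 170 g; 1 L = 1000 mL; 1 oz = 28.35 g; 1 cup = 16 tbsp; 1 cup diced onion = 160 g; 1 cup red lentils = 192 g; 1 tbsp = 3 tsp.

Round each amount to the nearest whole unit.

olive oil: 750 mL; red lentils: 33 g; diced onion: 150 g; basmati rice: 85 g; quinoa: 29 g

Scaling factor: 9/12 = 3/4 = 0.75.
olive oil: 1 L × 3/4 × 1000 mL/L = 750 mL
red lentils: (3 tbsp + 2 tsp = 11/3 tbsp) × 3/4 ÷ 16 tbsp/cup × 192 g/cup = 33 g
diced onion: (1 cup + 4 tbsp = 1.25 cup) × 3/4 × 160 g/cup = 150 g
basmati rice: 4 oz × 3/4 × 28.35 g/oz ≈ 85 g
quinoa: (3 tbsp + 2 tsp = 11/3 tbsp) × 3/4 ÷ 16 tbsp/cup × 170 g/cup ≈ 29 g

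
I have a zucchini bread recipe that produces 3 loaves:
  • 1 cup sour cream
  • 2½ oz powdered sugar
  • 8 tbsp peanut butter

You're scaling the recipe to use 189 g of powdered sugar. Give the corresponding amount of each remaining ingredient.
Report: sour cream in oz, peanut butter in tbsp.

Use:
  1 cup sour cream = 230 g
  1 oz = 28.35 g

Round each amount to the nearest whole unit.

sour cream: 22 oz; peanut butter: 21 tbsp

The original recipe has 70.875 g of powdered sugar, so the scaling factor is 189 ÷ 70.875 = 8/3.
sour cream: 1 cup × 8/3 × 230 g/cup ÷ 28.35 g/oz ≈ 22 oz
peanut butter: 8 tbsp × 8/3 ≈ 21 tbsp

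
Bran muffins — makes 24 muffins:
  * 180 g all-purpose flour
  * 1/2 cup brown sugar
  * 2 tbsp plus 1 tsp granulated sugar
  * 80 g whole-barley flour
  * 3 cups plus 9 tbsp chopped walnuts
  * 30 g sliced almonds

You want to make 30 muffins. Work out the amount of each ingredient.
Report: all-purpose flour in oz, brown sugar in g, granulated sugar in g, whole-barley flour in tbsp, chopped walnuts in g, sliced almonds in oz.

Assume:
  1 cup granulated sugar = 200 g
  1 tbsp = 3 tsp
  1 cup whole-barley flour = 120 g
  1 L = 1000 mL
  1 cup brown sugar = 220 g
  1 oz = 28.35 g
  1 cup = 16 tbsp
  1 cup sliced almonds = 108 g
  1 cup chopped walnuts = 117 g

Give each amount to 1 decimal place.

all-purpose flour: 7.9 oz; brown sugar: 137.5 g; granulated sugar: 36.5 g; whole-barley flour: 13.3 tbsp; chopped walnuts: 521.0 g; sliced almonds: 1.3 oz

Scaling factor: 30/24 = 5/4 = 1.25.
all-purpose flour: 180 g × 5/4 ÷ 28.35 g/oz ≈ 7.9 oz
brown sugar: 0.5 cup × 5/4 × 220 g/cup = 137.5 g
granulated sugar: (2 tbsp + 1 tsp = 7/3 tbsp) × 5/4 ÷ 16 tbsp/cup × 200 g/cup ≈ 36.5 g
whole-barley flour: 80 g × 5/4 ÷ 120 g/cup × 16 tbsp/cup ≈ 13.3 tbsp
chopped walnuts: (3 cup + 9 tbsp = 3.5625 cup) × 5/4 × 117 g/cup ≈ 521.0 g
sliced almonds: 30 g × 5/4 ÷ 28.35 g/oz ≈ 1.3 oz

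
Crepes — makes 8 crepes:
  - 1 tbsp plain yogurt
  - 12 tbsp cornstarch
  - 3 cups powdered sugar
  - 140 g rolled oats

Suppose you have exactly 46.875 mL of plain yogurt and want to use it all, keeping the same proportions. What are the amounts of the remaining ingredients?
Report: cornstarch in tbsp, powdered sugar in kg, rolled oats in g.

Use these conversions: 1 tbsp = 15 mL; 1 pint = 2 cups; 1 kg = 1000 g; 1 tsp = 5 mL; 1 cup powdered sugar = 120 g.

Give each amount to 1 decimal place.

cornstarch: 37.5 tbsp; powdered sugar: 1.1 kg; rolled oats: 437.5 g

The original recipe has 15 mL of plain yogurt, so the scaling factor is 46.875 ÷ 15 = 25/8 = 3.125.
cornstarch: 12 tbsp × 25/8 = 37.5 tbsp
powdered sugar: 3 cup × 25/8 × 120 g/cup ÷ 1000 g/kg ≈ 1.1 kg
rolled oats: 140 g × 25/8 = 437.5 g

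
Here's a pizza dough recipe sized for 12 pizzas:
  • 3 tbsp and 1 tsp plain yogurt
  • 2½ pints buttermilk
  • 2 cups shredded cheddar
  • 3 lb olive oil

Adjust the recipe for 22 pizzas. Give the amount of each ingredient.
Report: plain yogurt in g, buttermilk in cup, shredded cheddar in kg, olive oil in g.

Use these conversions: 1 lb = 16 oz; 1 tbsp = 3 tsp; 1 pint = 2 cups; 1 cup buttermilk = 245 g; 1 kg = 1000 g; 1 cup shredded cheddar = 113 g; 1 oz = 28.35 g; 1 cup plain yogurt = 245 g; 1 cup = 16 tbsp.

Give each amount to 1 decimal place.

Scaling factor: 22/12 = 11/6.
plain yogurt: (3 tbsp + 1 tsp = 10/3 tbsp) × 11/6 ÷ 16 tbsp/cup × 245 g/cup ≈ 93.6 g
buttermilk: 2.5 pint × 11/6 × 2 cup/pint ≈ 9.2 cup
shredded cheddar: 2 cup × 11/6 × 113 g/cup ÷ 1000 g/kg ≈ 0.4 kg
olive oil: 3 lb × 11/6 × 16 oz/lb × 28.35 g/oz = 2494.8 g

plain yogurt: 93.6 g; buttermilk: 9.2 cup; shredded cheddar: 0.4 kg; olive oil: 2494.8 g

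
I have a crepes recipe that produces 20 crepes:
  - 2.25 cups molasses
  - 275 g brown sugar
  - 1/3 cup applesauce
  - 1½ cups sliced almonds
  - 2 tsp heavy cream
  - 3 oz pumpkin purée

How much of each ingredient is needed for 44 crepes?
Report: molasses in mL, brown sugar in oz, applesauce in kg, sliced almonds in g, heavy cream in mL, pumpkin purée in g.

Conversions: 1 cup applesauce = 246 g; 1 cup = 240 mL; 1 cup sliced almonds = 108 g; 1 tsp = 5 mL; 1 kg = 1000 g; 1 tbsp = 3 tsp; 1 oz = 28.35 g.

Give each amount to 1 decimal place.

Scaling factor: 44/20 = 11/5 = 2.2.
molasses: 2.25 cup × 11/5 × 240 mL/cup = 1188.0 mL
brown sugar: 275 g × 11/5 ÷ 28.35 g/oz ≈ 21.3 oz
applesauce: 1/3 cup × 11/5 × 246 g/cup ÷ 1000 g/kg ≈ 0.2 kg
sliced almonds: 1.5 cup × 11/5 × 108 g/cup = 356.4 g
heavy cream: 2 tsp × 11/5 × 5 mL/tsp = 22.0 mL
pumpkin purée: 3 oz × 11/5 × 28.35 g/oz ≈ 187.1 g

molasses: 1188.0 mL; brown sugar: 21.3 oz; applesauce: 0.2 kg; sliced almonds: 356.4 g; heavy cream: 22.0 mL; pumpkin purée: 187.1 g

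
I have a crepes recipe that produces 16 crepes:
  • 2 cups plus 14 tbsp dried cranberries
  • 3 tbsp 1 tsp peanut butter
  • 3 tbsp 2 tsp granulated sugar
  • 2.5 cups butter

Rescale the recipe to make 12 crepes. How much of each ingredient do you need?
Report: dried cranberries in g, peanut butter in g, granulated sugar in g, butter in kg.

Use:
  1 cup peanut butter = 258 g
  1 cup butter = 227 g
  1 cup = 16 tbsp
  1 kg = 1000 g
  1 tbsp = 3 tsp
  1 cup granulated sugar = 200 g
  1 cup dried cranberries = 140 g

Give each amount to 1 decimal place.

Scaling factor: 12/16 = 3/4 = 0.75.
dried cranberries: (2 cup + 14 tbsp = 2.875 cup) × 3/4 × 140 g/cup ≈ 301.9 g
peanut butter: (3 tbsp + 1 tsp = 10/3 tbsp) × 3/4 ÷ 16 tbsp/cup × 258 g/cup ≈ 40.3 g
granulated sugar: (3 tbsp + 2 tsp = 11/3 tbsp) × 3/4 ÷ 16 tbsp/cup × 200 g/cup ≈ 34.4 g
butter: 2.5 cup × 3/4 × 227 g/cup ÷ 1000 g/kg ≈ 0.4 kg

dried cranberries: 301.9 g; peanut butter: 40.3 g; granulated sugar: 34.4 g; butter: 0.4 kg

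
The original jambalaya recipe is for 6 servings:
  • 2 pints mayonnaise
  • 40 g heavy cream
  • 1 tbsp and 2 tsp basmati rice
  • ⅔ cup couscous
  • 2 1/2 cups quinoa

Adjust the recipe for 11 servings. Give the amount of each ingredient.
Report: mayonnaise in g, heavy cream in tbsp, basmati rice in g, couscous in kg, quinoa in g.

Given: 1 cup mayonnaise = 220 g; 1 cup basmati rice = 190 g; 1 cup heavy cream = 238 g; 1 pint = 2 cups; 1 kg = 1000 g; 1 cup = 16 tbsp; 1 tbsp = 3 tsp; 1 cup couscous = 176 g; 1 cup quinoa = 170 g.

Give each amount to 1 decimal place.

Scaling factor: 11/6.
mayonnaise: 2 pint × 11/6 × 2 cup/pint × 220 g/cup ≈ 1613.3 g
heavy cream: 40 g × 11/6 ÷ 238 g/cup × 16 tbsp/cup ≈ 4.9 tbsp
basmati rice: (1 tbsp + 2 tsp = 5/3 tbsp) × 11/6 ÷ 16 tbsp/cup × 190 g/cup ≈ 36.3 g
couscous: 2/3 cup × 11/6 × 176 g/cup ÷ 1000 g/kg ≈ 0.2 kg
quinoa: 2.5 cup × 11/6 × 170 g/cup ≈ 779.2 g

mayonnaise: 1613.3 g; heavy cream: 4.9 tbsp; basmati rice: 36.3 g; couscous: 0.2 kg; quinoa: 779.2 g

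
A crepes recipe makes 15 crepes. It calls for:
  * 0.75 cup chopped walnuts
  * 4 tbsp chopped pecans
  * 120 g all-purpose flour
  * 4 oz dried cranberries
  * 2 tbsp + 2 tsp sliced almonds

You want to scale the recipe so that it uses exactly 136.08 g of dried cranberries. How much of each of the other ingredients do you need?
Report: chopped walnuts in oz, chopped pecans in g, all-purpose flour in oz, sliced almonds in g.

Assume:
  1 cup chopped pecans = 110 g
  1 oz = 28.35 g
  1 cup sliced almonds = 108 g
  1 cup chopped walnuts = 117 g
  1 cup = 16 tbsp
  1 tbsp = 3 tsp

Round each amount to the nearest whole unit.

chopped walnuts: 4 oz; chopped pecans: 33 g; all-purpose flour: 5 oz; sliced almonds: 22 g

The original recipe has 113.4 g of dried cranberries, so the scaling factor is 136.08 ÷ 113.4 = 6/5 = 1.2.
chopped walnuts: 0.75 cup × 6/5 × 117 g/cup ÷ 28.35 g/oz ≈ 4 oz
chopped pecans: 4 tbsp × 6/5 ÷ 16 tbsp/cup × 110 g/cup = 33 g
all-purpose flour: 120 g × 6/5 ÷ 28.35 g/oz ≈ 5 oz
sliced almonds: (2 tbsp + 2 tsp = 8/3 tbsp) × 6/5 ÷ 16 tbsp/cup × 108 g/cup ≈ 22 g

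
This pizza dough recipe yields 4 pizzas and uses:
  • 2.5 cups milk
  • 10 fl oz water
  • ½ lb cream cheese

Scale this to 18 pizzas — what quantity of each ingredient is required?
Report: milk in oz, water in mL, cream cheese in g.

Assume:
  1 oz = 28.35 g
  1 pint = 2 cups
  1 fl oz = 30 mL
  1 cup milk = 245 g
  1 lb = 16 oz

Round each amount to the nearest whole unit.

milk: 97 oz; water: 1350 mL; cream cheese: 1021 g

Scaling factor: 18/4 = 9/2 = 4.5.
milk: 2.5 cup × 9/2 × 245 g/cup ÷ 28.35 g/oz ≈ 97 oz
water: 10 fl oz × 9/2 × 30 mL/fl oz = 1350 mL
cream cheese: 0.5 lb × 9/2 × 16 oz/lb × 28.35 g/oz ≈ 1021 g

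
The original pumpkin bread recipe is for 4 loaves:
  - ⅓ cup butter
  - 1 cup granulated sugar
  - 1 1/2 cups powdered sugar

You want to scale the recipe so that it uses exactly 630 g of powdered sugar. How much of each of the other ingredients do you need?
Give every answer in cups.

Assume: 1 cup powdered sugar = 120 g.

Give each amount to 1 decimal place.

The original recipe has 180 g of powdered sugar, so the scaling factor is 630 ÷ 180 = 7/2 = 3.5.
butter: 1/3 cup × 7/2 ≈ 1.2 cup
granulated sugar: 1 cup × 7/2 = 3.5 cup

butter: 1.2 cup; granulated sugar: 3.5 cup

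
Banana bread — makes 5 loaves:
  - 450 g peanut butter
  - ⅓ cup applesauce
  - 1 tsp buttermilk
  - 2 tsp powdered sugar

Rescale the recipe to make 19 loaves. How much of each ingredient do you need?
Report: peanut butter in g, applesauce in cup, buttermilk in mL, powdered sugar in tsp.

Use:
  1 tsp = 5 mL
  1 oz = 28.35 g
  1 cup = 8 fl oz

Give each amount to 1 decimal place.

peanut butter: 1710.0 g; applesauce: 1.3 cup; buttermilk: 19.0 mL; powdered sugar: 7.6 tsp

Scaling factor: 19/5 = 3.8.
peanut butter: 450 g × 19/5 = 1710.0 g
applesauce: 1/3 cup × 19/5 ≈ 1.3 cup
buttermilk: 1 tsp × 19/5 × 5 mL/tsp = 19.0 mL
powdered sugar: 2 tsp × 19/5 = 7.6 tsp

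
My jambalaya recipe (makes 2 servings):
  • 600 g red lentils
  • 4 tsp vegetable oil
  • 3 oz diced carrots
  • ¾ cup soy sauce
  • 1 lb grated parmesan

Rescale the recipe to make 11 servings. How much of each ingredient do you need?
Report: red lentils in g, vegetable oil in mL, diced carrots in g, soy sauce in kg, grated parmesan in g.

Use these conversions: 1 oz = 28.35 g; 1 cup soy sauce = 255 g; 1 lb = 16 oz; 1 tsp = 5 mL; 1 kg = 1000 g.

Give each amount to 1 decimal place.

red lentils: 3300.0 g; vegetable oil: 110.0 mL; diced carrots: 467.8 g; soy sauce: 1.1 kg; grated parmesan: 2494.8 g

Scaling factor: 11/2 = 5.5.
red lentils: 600 g × 11/2 = 3300.0 g
vegetable oil: 4 tsp × 11/2 × 5 mL/tsp = 110.0 mL
diced carrots: 3 oz × 11/2 × 28.35 g/oz ≈ 467.8 g
soy sauce: 0.75 cup × 11/2 × 255 g/cup ÷ 1000 g/kg ≈ 1.1 kg
grated parmesan: 1 lb × 11/2 × 16 oz/lb × 28.35 g/oz = 2494.8 g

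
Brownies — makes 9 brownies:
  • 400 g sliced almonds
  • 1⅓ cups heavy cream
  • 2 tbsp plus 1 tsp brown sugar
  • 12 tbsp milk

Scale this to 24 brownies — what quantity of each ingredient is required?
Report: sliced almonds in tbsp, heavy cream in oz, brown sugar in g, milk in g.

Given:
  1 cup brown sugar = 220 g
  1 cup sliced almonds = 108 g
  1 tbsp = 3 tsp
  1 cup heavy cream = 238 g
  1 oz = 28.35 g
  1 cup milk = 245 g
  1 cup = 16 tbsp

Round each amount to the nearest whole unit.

sliced almonds: 158 tbsp; heavy cream: 30 oz; brown sugar: 86 g; milk: 490 g

Scaling factor: 24/9 = 8/3.
sliced almonds: 400 g × 8/3 ÷ 108 g/cup × 16 tbsp/cup ≈ 158 tbsp
heavy cream: 4/3 cup × 8/3 × 238 g/cup ÷ 28.35 g/oz ≈ 30 oz
brown sugar: (2 tbsp + 1 tsp = 7/3 tbsp) × 8/3 ÷ 16 tbsp/cup × 220 g/cup ≈ 86 g
milk: 12 tbsp × 8/3 ÷ 16 tbsp/cup × 245 g/cup = 490 g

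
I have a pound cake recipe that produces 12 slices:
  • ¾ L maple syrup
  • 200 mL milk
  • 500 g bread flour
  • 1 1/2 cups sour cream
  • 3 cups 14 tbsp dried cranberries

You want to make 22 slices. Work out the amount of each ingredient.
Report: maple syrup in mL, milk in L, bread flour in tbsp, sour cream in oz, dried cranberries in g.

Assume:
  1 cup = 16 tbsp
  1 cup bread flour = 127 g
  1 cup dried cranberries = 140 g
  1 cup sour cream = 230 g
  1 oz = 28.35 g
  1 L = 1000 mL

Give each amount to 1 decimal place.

maple syrup: 1375.0 mL; milk: 0.4 L; bread flour: 115.5 tbsp; sour cream: 22.3 oz; dried cranberries: 994.6 g

Scaling factor: 22/12 = 11/6.
maple syrup: 0.75 L × 11/6 × 1000 mL/L = 1375.0 mL
milk: 200 mL × 11/6 ÷ 1000 mL/L ≈ 0.4 L
bread flour: 500 g × 11/6 ÷ 127 g/cup × 16 tbsp/cup ≈ 115.5 tbsp
sour cream: 1.5 cup × 11/6 × 230 g/cup ÷ 28.35 g/oz ≈ 22.3 oz
dried cranberries: (3 cup + 14 tbsp = 3.875 cup) × 11/6 × 140 g/cup ≈ 994.6 g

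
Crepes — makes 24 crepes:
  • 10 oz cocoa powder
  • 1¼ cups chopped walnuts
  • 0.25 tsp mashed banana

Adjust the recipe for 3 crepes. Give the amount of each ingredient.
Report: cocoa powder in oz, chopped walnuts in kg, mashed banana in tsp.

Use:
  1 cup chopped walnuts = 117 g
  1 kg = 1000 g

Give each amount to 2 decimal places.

cocoa powder: 1.25 oz; chopped walnuts: 0.02 kg; mashed banana: 0.03 tsp

Scaling factor: 3/24 = 1/8 = 0.125.
cocoa powder: 10 oz × 1/8 = 1.25 oz
chopped walnuts: 1.25 cup × 1/8 × 117 g/cup ÷ 1000 g/kg ≈ 0.02 kg
mashed banana: 0.25 tsp × 1/8 ≈ 0.03 tsp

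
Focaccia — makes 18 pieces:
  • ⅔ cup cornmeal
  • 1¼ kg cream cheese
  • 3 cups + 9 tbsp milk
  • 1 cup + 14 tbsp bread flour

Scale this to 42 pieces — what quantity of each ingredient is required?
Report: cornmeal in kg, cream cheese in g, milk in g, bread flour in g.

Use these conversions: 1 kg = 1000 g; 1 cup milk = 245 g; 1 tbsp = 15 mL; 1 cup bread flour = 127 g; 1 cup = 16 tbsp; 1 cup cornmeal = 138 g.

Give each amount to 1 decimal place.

Scaling factor: 42/18 = 7/3.
cornmeal: 2/3 cup × 7/3 × 138 g/cup ÷ 1000 g/kg ≈ 0.2 kg
cream cheese: 1.25 kg × 7/3 × 1000 g/kg ≈ 2916.7 g
milk: (3 cup + 9 tbsp = 3.5625 cup) × 7/3 × 245 g/cup ≈ 2036.6 g
bread flour: (1 cup + 14 tbsp = 1.875 cup) × 7/3 × 127 g/cup ≈ 555.6 g

cornmeal: 0.2 kg; cream cheese: 2916.7 g; milk: 2036.6 g; bread flour: 555.6 g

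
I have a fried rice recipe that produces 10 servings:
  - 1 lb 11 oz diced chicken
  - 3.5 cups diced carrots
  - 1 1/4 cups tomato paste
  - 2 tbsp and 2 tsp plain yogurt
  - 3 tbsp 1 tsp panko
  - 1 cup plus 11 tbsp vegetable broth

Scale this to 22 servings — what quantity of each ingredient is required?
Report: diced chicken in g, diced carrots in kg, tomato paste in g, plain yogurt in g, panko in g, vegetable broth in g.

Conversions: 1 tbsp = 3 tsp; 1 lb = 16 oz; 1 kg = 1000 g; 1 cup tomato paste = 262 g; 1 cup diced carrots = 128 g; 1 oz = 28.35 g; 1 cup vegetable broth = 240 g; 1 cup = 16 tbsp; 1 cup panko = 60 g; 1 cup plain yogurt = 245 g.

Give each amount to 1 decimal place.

diced chicken: 1684.0 g; diced carrots: 1.0 kg; tomato paste: 720.5 g; plain yogurt: 89.8 g; panko: 27.5 g; vegetable broth: 891.0 g

Scaling factor: 22/10 = 11/5 = 2.2.
diced chicken: (1 lb + 11 oz = 1.6875 lb) × 11/5 × 16 oz/lb × 28.35 g/oz ≈ 1684.0 g
diced carrots: 3.5 cup × 11/5 × 128 g/cup ÷ 1000 g/kg ≈ 1.0 kg
tomato paste: 1.25 cup × 11/5 × 262 g/cup = 720.5 g
plain yogurt: (2 tbsp + 2 tsp = 8/3 tbsp) × 11/5 ÷ 16 tbsp/cup × 245 g/cup ≈ 89.8 g
panko: (3 tbsp + 1 tsp = 10/3 tbsp) × 11/5 ÷ 16 tbsp/cup × 60 g/cup = 27.5 g
vegetable broth: (1 cup + 11 tbsp = 1.6875 cup) × 11/5 × 240 g/cup = 891.0 g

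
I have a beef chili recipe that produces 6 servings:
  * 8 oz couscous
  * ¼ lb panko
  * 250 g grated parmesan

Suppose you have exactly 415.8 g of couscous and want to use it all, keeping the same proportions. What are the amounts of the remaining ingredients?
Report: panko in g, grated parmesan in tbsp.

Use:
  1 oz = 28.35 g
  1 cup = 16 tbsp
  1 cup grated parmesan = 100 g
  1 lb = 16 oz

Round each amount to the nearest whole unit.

The original recipe has 226.8 g of couscous, so the scaling factor is 415.8 ÷ 226.8 = 11/6.
panko: 0.25 lb × 11/6 × 16 oz/lb × 28.35 g/oz ≈ 208 g
grated parmesan: 250 g × 11/6 ÷ 100 g/cup × 16 tbsp/cup ≈ 73 tbsp

panko: 208 g; grated parmesan: 73 tbsp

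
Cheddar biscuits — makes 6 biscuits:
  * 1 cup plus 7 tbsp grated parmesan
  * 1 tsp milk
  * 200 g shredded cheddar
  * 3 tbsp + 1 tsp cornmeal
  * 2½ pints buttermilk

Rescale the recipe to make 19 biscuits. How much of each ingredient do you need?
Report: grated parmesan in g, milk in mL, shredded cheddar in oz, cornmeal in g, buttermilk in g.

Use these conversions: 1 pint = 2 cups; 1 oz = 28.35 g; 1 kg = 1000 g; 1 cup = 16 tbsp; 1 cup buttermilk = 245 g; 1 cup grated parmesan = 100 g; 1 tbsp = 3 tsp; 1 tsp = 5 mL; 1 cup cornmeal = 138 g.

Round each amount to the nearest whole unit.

grated parmesan: 455 g; milk: 16 mL; shredded cheddar: 22 oz; cornmeal: 91 g; buttermilk: 3879 g

Scaling factor: 19/6.
grated parmesan: (1 cup + 7 tbsp = 1.4375 cup) × 19/6 × 100 g/cup ≈ 455 g
milk: 1 tsp × 19/6 × 5 mL/tsp ≈ 16 mL
shredded cheddar: 200 g × 19/6 ÷ 28.35 g/oz ≈ 22 oz
cornmeal: (3 tbsp + 1 tsp = 10/3 tbsp) × 19/6 ÷ 16 tbsp/cup × 138 g/cup ≈ 91 g
buttermilk: 2.5 pint × 19/6 × 2 cup/pint × 245 g/cup ≈ 3879 g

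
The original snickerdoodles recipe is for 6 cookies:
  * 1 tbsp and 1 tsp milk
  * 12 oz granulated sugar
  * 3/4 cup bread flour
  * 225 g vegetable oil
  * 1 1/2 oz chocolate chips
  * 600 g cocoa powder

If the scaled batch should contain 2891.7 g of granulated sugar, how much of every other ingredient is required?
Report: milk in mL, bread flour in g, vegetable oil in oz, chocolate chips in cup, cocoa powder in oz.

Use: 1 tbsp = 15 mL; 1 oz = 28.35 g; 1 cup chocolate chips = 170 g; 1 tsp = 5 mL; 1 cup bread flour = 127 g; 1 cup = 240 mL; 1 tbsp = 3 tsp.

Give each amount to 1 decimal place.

milk: 170.0 mL; bread flour: 809.6 g; vegetable oil: 67.5 oz; chocolate chips: 2.1 cup; cocoa powder: 179.9 oz

The original recipe has 340.2 g of granulated sugar, so the scaling factor is 2891.7 ÷ 340.2 = 17/2 = 8.5.
milk: (1 tbsp + 1 tsp = 4/3 tbsp) × 17/2 × 15 mL/tbsp = 170.0 mL
bread flour: 0.75 cup × 17/2 × 127 g/cup ≈ 809.6 g
vegetable oil: 225 g × 17/2 ÷ 28.35 g/oz ≈ 67.5 oz
chocolate chips: 1.5 oz × 17/2 × 28.35 g/oz ÷ 170 g/cup ≈ 2.1 cup
cocoa powder: 600 g × 17/2 ÷ 28.35 g/oz ≈ 179.9 oz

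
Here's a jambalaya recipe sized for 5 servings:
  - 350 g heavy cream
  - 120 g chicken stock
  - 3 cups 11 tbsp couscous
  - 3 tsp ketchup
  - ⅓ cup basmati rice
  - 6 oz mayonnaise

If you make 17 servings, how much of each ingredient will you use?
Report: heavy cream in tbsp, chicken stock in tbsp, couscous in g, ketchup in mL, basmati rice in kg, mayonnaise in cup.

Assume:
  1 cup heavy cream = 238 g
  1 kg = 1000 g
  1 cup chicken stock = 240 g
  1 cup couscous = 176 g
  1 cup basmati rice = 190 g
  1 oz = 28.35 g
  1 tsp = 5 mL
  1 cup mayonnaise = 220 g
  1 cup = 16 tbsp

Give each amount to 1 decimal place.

Scaling factor: 17/5 = 3.4.
heavy cream: 350 g × 17/5 ÷ 238 g/cup × 16 tbsp/cup = 80.0 tbsp
chicken stock: 120 g × 17/5 ÷ 240 g/cup × 16 tbsp/cup = 27.2 tbsp
couscous: (3 cup + 11 tbsp = 3.6875 cup) × 17/5 × 176 g/cup = 2206.6 g
ketchup: 3 tsp × 17/5 × 5 mL/tsp = 51.0 mL
basmati rice: 1/3 cup × 17/5 × 190 g/cup ÷ 1000 g/kg ≈ 0.2 kg
mayonnaise: 6 oz × 17/5 × 28.35 g/oz ÷ 220 g/cup ≈ 2.6 cup

heavy cream: 80.0 tbsp; chicken stock: 27.2 tbsp; couscous: 2206.6 g; ketchup: 51.0 mL; basmati rice: 0.2 kg; mayonnaise: 2.6 cup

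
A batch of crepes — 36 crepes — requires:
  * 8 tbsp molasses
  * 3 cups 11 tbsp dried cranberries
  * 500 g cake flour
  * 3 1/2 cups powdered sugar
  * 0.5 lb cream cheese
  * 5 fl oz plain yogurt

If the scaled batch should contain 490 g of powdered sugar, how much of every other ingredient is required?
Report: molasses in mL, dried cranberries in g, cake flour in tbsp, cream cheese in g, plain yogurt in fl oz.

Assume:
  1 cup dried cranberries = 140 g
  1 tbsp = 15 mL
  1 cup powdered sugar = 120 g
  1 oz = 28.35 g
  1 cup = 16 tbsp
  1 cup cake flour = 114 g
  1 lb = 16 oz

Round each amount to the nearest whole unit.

The original recipe has 420 g of powdered sugar, so the scaling factor is 490 ÷ 420 = 7/6.
molasses: 8 tbsp × 7/6 × 15 mL/tbsp = 140 mL
dried cranberries: (3 cup + 11 tbsp = 3.6875 cup) × 7/6 × 140 g/cup ≈ 602 g
cake flour: 500 g × 7/6 ÷ 114 g/cup × 16 tbsp/cup ≈ 82 tbsp
cream cheese: 0.5 lb × 7/6 × 16 oz/lb × 28.35 g/oz ≈ 265 g
plain yogurt: 5 fl oz × 7/6 ≈ 6 fl oz

molasses: 140 mL; dried cranberries: 602 g; cake flour: 82 tbsp; cream cheese: 265 g; plain yogurt: 6 fl oz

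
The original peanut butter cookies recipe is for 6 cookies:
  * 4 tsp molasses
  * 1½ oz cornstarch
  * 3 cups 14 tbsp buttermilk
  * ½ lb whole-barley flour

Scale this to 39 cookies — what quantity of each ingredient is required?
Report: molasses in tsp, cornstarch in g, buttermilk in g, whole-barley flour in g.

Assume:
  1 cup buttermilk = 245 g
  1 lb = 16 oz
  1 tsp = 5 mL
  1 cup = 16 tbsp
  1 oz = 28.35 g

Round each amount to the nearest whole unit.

Scaling factor: 39/6 = 13/2 = 6.5.
molasses: 4 tsp × 13/2 = 26 tsp
cornstarch: 1.5 oz × 13/2 × 28.35 g/oz ≈ 276 g
buttermilk: (3 cup + 14 tbsp = 3.875 cup) × 13/2 × 245 g/cup ≈ 6171 g
whole-barley flour: 0.5 lb × 13/2 × 16 oz/lb × 28.35 g/oz ≈ 1474 g

molasses: 26 tsp; cornstarch: 276 g; buttermilk: 6171 g; whole-barley flour: 1474 g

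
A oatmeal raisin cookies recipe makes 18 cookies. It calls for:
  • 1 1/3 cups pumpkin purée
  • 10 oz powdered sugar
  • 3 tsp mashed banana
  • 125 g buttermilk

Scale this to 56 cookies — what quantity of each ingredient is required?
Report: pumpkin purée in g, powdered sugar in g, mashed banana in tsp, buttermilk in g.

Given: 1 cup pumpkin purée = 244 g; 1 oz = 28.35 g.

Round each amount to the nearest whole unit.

Scaling factor: 56/18 = 28/9.
pumpkin purée: 4/3 cup × 28/9 × 244 g/cup ≈ 1012 g
powdered sugar: 10 oz × 28/9 × 28.35 g/oz = 882 g
mashed banana: 3 tsp × 28/9 ≈ 9 tsp
buttermilk: 125 g × 28/9 ≈ 389 g

pumpkin purée: 1012 g; powdered sugar: 882 g; mashed banana: 9 tsp; buttermilk: 389 g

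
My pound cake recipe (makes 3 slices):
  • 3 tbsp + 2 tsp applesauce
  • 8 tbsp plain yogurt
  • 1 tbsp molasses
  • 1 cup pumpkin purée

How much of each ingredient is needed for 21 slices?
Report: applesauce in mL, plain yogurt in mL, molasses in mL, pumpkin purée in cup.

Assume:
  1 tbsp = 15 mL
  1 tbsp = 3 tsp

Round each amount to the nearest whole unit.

Scaling factor: 21/3 = 7.
applesauce: (3 tbsp + 2 tsp = 11/3 tbsp) × 7 × 15 mL/tbsp = 385 mL
plain yogurt: 8 tbsp × 7 × 15 mL/tbsp = 840 mL
molasses: 1 tbsp × 7 × 15 mL/tbsp = 105 mL
pumpkin purée: 1 cup × 7 = 7 cup

applesauce: 385 mL; plain yogurt: 840 mL; molasses: 105 mL; pumpkin purée: 7 cup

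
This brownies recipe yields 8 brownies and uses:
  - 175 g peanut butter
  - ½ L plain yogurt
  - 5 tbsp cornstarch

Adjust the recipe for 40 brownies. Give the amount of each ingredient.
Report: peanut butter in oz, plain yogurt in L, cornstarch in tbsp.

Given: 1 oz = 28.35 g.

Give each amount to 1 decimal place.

peanut butter: 30.9 oz; plain yogurt: 2.5 L; cornstarch: 25.0 tbsp

Scaling factor: 40/8 = 5.
peanut butter: 175 g × 5 ÷ 28.35 g/oz ≈ 30.9 oz
plain yogurt: 0.5 L × 5 = 2.5 L
cornstarch: 5 tbsp × 5 = 25.0 tbsp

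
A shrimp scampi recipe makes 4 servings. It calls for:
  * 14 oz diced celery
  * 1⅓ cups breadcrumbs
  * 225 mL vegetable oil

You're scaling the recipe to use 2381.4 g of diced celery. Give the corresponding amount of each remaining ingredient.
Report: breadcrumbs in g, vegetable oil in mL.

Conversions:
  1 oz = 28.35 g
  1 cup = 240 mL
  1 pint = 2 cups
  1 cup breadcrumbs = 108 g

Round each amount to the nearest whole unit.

breadcrumbs: 864 g; vegetable oil: 1350 mL

The original recipe has 396.9 g of diced celery, so the scaling factor is 2381.4 ÷ 396.9 = 6.
breadcrumbs: 4/3 cup × 6 × 108 g/cup = 864 g
vegetable oil: 225 mL × 6 = 1350 mL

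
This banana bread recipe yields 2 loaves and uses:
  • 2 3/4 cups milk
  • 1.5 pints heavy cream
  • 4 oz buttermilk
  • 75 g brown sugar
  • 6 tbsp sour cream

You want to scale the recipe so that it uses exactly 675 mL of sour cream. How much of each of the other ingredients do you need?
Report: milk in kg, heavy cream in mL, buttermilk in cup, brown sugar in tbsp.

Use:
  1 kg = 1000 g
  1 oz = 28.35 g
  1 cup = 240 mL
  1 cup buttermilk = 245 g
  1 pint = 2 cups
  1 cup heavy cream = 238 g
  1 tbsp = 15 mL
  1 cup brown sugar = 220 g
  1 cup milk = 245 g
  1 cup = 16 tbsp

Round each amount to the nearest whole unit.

milk: 5 kg; heavy cream: 5400 mL; buttermilk: 3 cup; brown sugar: 41 tbsp

The original recipe has 90 mL of sour cream, so the scaling factor is 675 ÷ 90 = 15/2 = 7.5.
milk: 2.75 cup × 15/2 × 245 g/cup ÷ 1000 g/kg ≈ 5 kg
heavy cream: 1.5 pint × 15/2 × 2 cup/pint × 240 mL/cup = 5400 mL
buttermilk: 4 oz × 15/2 × 28.35 g/oz ÷ 245 g/cup ≈ 3 cup
brown sugar: 75 g × 15/2 ÷ 220 g/cup × 16 tbsp/cup ≈ 41 tbsp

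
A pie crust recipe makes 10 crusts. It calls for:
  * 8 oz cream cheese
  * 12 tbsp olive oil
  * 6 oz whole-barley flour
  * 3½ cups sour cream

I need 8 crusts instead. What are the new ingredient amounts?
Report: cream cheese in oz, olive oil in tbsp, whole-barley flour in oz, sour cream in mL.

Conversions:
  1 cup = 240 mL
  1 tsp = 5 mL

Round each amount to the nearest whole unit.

Scaling factor: 8/10 = 4/5 = 0.8.
cream cheese: 8 oz × 4/5 ≈ 6 oz
olive oil: 12 tbsp × 4/5 ≈ 10 tbsp
whole-barley flour: 6 oz × 4/5 ≈ 5 oz
sour cream: 3.5 cup × 4/5 × 240 mL/cup = 672 mL

cream cheese: 6 oz; olive oil: 10 tbsp; whole-barley flour: 5 oz; sour cream: 672 mL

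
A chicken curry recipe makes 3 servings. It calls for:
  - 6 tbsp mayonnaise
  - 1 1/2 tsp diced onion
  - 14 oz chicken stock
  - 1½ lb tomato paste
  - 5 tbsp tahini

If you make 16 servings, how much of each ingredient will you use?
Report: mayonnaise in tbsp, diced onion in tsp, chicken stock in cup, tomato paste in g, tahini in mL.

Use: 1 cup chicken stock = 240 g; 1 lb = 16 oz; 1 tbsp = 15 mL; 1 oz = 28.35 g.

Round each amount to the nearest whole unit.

Scaling factor: 16/3.
mayonnaise: 6 tbsp × 16/3 = 32 tbsp
diced onion: 1.5 tsp × 16/3 = 8 tsp
chicken stock: 14 oz × 16/3 × 28.35 g/oz ÷ 240 g/cup ≈ 9 cup
tomato paste: 1.5 lb × 16/3 × 16 oz/lb × 28.35 g/oz ≈ 3629 g
tahini: 5 tbsp × 16/3 × 15 mL/tbsp = 400 mL

mayonnaise: 32 tbsp; diced onion: 8 tsp; chicken stock: 9 cup; tomato paste: 3629 g; tahini: 400 mL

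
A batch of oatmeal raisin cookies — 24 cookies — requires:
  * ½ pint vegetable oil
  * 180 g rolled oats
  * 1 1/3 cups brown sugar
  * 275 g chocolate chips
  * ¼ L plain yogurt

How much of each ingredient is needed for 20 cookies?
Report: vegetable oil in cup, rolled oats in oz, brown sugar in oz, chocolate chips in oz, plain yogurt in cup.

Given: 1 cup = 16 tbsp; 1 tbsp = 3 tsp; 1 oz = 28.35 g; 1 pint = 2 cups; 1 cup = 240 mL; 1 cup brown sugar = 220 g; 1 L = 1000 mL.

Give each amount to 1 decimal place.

vegetable oil: 0.8 cup; rolled oats: 5.3 oz; brown sugar: 8.6 oz; chocolate chips: 8.1 oz; plain yogurt: 0.9 cup

Scaling factor: 20/24 = 5/6.
vegetable oil: 0.5 pint × 5/6 × 2 cup/pint ≈ 0.8 cup
rolled oats: 180 g × 5/6 ÷ 28.35 g/oz ≈ 5.3 oz
brown sugar: 4/3 cup × 5/6 × 220 g/cup ÷ 28.35 g/oz ≈ 8.6 oz
chocolate chips: 275 g × 5/6 ÷ 28.35 g/oz ≈ 8.1 oz
plain yogurt: 0.25 L × 5/6 × 1000 mL/L ÷ 240 mL/cup ≈ 0.9 cup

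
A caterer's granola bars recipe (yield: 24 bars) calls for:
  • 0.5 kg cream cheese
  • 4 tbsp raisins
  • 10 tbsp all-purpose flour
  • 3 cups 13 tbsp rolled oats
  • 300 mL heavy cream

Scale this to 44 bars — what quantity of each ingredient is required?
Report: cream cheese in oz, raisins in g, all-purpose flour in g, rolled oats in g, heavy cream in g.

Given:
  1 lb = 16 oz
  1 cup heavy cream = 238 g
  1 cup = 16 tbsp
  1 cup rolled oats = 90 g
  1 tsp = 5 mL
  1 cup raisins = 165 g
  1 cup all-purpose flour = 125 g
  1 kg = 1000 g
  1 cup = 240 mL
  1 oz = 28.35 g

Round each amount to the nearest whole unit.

Scaling factor: 44/24 = 11/6.
cream cheese: 0.5 kg × 11/6 × 1000 g/kg ÷ 28.35 g/oz ≈ 32 oz
raisins: 4 tbsp × 11/6 ÷ 16 tbsp/cup × 165 g/cup ≈ 76 g
all-purpose flour: 10 tbsp × 11/6 ÷ 16 tbsp/cup × 125 g/cup ≈ 143 g
rolled oats: (3 cup + 13 tbsp = 3.8125 cup) × 11/6 × 90 g/cup ≈ 629 g
heavy cream: 300 mL × 11/6 ÷ 240 mL/cup × 238 g/cup ≈ 545 g

cream cheese: 32 oz; raisins: 76 g; all-purpose flour: 143 g; rolled oats: 629 g; heavy cream: 545 g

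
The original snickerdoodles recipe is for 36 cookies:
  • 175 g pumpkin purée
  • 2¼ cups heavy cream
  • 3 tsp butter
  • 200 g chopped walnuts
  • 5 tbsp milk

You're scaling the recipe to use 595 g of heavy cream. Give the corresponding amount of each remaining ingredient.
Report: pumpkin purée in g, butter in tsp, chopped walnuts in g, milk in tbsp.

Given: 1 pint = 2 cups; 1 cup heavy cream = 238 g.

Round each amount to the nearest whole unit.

pumpkin purée: 194 g; butter: 3 tsp; chopped walnuts: 222 g; milk: 6 tbsp

The original recipe has 535.5 g of heavy cream, so the scaling factor is 595 ÷ 535.5 = 10/9.
pumpkin purée: 175 g × 10/9 ≈ 194 g
butter: 3 tsp × 10/9 ≈ 3 tsp
chopped walnuts: 200 g × 10/9 ≈ 222 g
milk: 5 tbsp × 10/9 ≈ 6 tbsp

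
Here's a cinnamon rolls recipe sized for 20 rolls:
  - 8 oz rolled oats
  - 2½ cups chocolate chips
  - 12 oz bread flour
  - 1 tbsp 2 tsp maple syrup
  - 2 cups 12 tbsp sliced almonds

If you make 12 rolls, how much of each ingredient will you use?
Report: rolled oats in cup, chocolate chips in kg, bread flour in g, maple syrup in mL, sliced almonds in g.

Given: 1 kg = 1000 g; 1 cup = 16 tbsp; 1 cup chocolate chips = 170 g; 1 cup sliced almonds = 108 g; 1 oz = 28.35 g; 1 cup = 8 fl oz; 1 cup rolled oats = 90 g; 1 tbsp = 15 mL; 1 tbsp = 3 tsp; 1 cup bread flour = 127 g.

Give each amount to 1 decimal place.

rolled oats: 1.5 cup; chocolate chips: 0.3 kg; bread flour: 204.1 g; maple syrup: 15.0 mL; sliced almonds: 178.2 g

Scaling factor: 12/20 = 3/5 = 0.6.
rolled oats: 8 oz × 3/5 × 28.35 g/oz ÷ 90 g/cup ≈ 1.5 cup
chocolate chips: 2.5 cup × 3/5 × 170 g/cup ÷ 1000 g/kg ≈ 0.3 kg
bread flour: 12 oz × 3/5 × 28.35 g/oz ≈ 204.1 g
maple syrup: (1 tbsp + 2 tsp = 5/3 tbsp) × 3/5 × 15 mL/tbsp = 15.0 mL
sliced almonds: (2 cup + 12 tbsp = 2.75 cup) × 3/5 × 108 g/cup = 178.2 g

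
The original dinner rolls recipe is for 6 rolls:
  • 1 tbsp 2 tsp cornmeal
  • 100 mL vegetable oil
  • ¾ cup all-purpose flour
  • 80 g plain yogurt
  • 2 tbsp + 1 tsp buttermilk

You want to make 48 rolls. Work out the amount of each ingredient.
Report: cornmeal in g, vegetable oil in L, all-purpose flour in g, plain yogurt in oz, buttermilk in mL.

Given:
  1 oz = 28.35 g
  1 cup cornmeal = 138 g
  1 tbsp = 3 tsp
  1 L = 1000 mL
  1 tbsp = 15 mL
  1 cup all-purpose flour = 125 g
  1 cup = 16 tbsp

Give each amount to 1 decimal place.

Scaling factor: 48/6 = 8.
cornmeal: (1 tbsp + 2 tsp = 5/3 tbsp) × 8 ÷ 16 tbsp/cup × 138 g/cup = 115.0 g
vegetable oil: 100 mL × 8 ÷ 1000 mL/L = 0.8 L
all-purpose flour: 0.75 cup × 8 × 125 g/cup = 750.0 g
plain yogurt: 80 g × 8 ÷ 28.35 g/oz ≈ 22.6 oz
buttermilk: (2 tbsp + 1 tsp = 7/3 tbsp) × 8 × 15 mL/tbsp = 280.0 mL

cornmeal: 115.0 g; vegetable oil: 0.8 L; all-purpose flour: 750.0 g; plain yogurt: 22.6 oz; buttermilk: 280.0 mL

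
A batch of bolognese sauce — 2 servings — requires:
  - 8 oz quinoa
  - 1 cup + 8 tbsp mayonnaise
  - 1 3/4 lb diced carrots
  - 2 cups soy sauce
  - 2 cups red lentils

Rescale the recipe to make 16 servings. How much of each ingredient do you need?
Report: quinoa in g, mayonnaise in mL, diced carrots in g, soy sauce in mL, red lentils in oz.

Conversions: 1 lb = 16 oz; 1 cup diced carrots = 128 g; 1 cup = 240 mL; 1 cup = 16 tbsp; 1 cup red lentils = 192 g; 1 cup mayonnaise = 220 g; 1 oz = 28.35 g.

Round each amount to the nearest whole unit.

Scaling factor: 16/2 = 8.
quinoa: 8 oz × 8 × 28.35 g/oz ≈ 1814 g
mayonnaise: (1 cup + 8 tbsp = 1.5 cup) × 8 × 240 mL/cup = 2880 mL
diced carrots: 1.75 lb × 8 × 16 oz/lb × 28.35 g/oz ≈ 6350 g
soy sauce: 2 cup × 8 × 240 mL/cup = 3840 mL
red lentils: 2 cup × 8 × 192 g/cup ÷ 28.35 g/oz ≈ 108 oz

quinoa: 1814 g; mayonnaise: 2880 mL; diced carrots: 6350 g; soy sauce: 3840 mL; red lentils: 108 oz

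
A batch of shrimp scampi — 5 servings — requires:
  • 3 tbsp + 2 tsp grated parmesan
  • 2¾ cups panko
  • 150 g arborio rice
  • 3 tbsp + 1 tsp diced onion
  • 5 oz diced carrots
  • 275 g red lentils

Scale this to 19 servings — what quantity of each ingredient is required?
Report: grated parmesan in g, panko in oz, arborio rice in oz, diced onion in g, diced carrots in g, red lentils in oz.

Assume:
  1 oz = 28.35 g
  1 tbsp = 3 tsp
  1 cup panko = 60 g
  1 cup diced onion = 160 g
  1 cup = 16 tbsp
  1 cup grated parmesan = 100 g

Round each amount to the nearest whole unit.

Scaling factor: 19/5 = 3.8.
grated parmesan: (3 tbsp + 2 tsp = 11/3 tbsp) × 19/5 ÷ 16 tbsp/cup × 100 g/cup ≈ 87 g
panko: 2.75 cup × 19/5 × 60 g/cup ÷ 28.35 g/oz ≈ 22 oz
arborio rice: 150 g × 19/5 ÷ 28.35 g/oz ≈ 20 oz
diced onion: (3 tbsp + 1 tsp = 10/3 tbsp) × 19/5 ÷ 16 tbsp/cup × 160 g/cup ≈ 127 g
diced carrots: 5 oz × 19/5 × 28.35 g/oz ≈ 539 g
red lentils: 275 g × 19/5 ÷ 28.35 g/oz ≈ 37 oz

grated parmesan: 87 g; panko: 22 oz; arborio rice: 20 oz; diced onion: 127 g; diced carrots: 539 g; red lentils: 37 oz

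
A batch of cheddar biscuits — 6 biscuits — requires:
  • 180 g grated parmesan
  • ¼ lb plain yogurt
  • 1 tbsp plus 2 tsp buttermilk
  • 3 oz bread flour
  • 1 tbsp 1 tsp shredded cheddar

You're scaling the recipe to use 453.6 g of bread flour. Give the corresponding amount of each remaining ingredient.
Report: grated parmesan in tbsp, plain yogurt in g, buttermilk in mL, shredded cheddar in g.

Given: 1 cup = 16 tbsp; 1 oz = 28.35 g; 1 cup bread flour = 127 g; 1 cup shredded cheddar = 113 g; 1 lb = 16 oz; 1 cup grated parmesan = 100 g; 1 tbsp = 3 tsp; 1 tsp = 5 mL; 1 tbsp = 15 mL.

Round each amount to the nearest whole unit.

grated parmesan: 154 tbsp; plain yogurt: 605 g; buttermilk: 133 mL; shredded cheddar: 50 g

The original recipe has 85.05 g of bread flour, so the scaling factor is 453.6 ÷ 85.05 = 16/3.
grated parmesan: 180 g × 16/3 ÷ 100 g/cup × 16 tbsp/cup ≈ 154 tbsp
plain yogurt: 0.25 lb × 16/3 × 16 oz/lb × 28.35 g/oz ≈ 605 g
buttermilk: (1 tbsp + 2 tsp = 5/3 tbsp) × 16/3 × 15 mL/tbsp ≈ 133 mL
shredded cheddar: (1 tbsp + 1 tsp = 4/3 tbsp) × 16/3 ÷ 16 tbsp/cup × 113 g/cup ≈ 50 g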